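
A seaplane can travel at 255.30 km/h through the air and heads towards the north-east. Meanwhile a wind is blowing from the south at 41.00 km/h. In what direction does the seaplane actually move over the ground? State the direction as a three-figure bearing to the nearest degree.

039°

Taking east as x and north as y: velocity relative to the air = (180.524, 180.524) km/h; the air relative to ground = (0.000, 41.000) km/h.
Velocity relative to ground = (180.524, 180.524) + (0.000, 41.000) = (180.524, 221.524) km/h.
Bearing = atan2(180.52, 221.52) = 39.18° clockwise from north.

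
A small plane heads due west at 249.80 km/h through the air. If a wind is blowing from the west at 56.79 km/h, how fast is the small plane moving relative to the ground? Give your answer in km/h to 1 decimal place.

193.0 km/h

Taking east as x and north as y: velocity relative to the air = (-249.800, 0.000) km/h; the air relative to ground = (56.790, 0.000) km/h.
Velocity relative to ground = (-249.800, 0.000) + (56.790, 0.000) = (-193.010, 0.000) km/h.
Speed = |(-193.010, 0.000)| = 193.010 km/h.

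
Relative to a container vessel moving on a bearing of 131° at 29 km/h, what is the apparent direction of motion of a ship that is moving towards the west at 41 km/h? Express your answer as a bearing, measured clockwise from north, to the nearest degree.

Taking east as x and north as y: ship velocity = (-41.000, 0.000) km/h; container vessel velocity = (21.887, -19.026) km/h.
Velocity of ship relative to container vessel = (-41.000, 0.000) − (21.887, -19.026) = (-62.887, 19.026) km/h.
Bearing = atan2(-62.89, 19.03) = 286.83° clockwise from north.

287°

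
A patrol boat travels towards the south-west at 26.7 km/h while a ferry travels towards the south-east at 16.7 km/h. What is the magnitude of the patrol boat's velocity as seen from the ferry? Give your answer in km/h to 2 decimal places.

Taking east as x and north as y: patrol boat velocity = (-18.880, -18.880) km/h; ferry velocity = (11.809, -11.809) km/h.
Velocity of patrol boat relative to ferry = (-18.880, -18.880) − (11.809, -11.809) = (-30.688, -7.071) km/h.
Magnitude = |(-30.688, -7.071)| = 31.493 km/h.

31.49 km/h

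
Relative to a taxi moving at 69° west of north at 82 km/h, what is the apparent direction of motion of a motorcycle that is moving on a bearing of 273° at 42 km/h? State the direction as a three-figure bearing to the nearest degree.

Taking east as x and north as y: motorcycle velocity = (-41.942, 2.198) km/h; taxi velocity = (-76.554, 29.386) km/h.
Velocity of motorcycle relative to taxi = (-41.942, 2.198) − (-76.554, 29.386) = (34.611, -27.188) km/h.
Bearing = atan2(34.61, -27.19) = 128.15° clockwise from north.

128°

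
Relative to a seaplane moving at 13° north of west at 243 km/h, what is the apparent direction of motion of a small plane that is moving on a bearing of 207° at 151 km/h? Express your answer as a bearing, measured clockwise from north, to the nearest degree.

Taking east as x and north as y: small plane velocity = (-68.553, -134.542) km/h; seaplane velocity = (-236.772, 54.663) km/h.
Velocity of small plane relative to seaplane = (-68.553, -134.542) − (-236.772, 54.663) = (168.219, -189.205) km/h.
Bearing = atan2(168.22, -189.21) = 138.36° clockwise from north.

138°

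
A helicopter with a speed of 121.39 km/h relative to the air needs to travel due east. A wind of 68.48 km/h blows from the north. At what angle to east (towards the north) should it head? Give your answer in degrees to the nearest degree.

34°

The wind pushes perpendicular to the desired track; the heading must have a component into the wind equal to 68.48 km/h: 121.39 sin θ = 68.48.
sin θ = 0.5641, so θ = 34.342°.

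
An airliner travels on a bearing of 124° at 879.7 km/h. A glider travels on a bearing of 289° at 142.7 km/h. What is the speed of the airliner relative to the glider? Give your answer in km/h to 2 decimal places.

Taking east as x and north as y: airliner velocity = (729.304, -491.922) km/h; glider velocity = (-134.926, 46.459) km/h.
Velocity of airliner relative to glider = (729.304, -491.922) − (-134.926, 46.459) = (864.230, -538.381) km/h.
Magnitude = |(864.230, -538.381)| = 1018.208 km/h.

1018.21 km/h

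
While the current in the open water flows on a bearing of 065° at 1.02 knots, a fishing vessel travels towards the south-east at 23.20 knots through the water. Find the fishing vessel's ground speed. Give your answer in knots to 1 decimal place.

Taking east as x and north as y: velocity relative to the water = (16.405, -16.405) knots; the water relative to ground = (0.924, 0.431) knots.
Velocity relative to ground = (16.405, -16.405) + (0.924, 0.431) = (17.329, -15.974) knots.
Speed = |(17.329, -15.974)| = 23.568 knots.

23.6 knots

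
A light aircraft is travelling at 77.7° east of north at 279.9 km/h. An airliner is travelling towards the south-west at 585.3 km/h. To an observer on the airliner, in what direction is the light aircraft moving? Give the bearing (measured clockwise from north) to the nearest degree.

Taking east as x and north as y: light aircraft velocity = (273.475, 59.627) km/h; airliner velocity = (-413.870, -413.870) km/h.
Velocity of light aircraft relative to airliner = (273.475, 59.627) − (-413.870, -413.870) = (687.345, 473.497) km/h.
Bearing = atan2(687.34, 473.50) = 55.44° clockwise from north.

055°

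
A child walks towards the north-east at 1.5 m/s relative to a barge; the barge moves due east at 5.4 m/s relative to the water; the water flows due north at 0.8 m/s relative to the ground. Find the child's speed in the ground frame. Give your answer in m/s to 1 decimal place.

In east/north components (m/s): child relative to barge = (1.061, 1.061); barge relative to water = (5.400, 0.000); water relative to ground = (0.000, 0.800).
Sum = (6.461, 1.861) m/s.
Speed = |(6.461, 1.861)| = 6.723 m/s.

6.7 m/s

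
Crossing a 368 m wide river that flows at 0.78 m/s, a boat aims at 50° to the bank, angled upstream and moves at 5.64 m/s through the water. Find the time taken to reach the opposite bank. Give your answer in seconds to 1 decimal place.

85.2 s

The component of the boat's velocity perpendicular to the bank is 5.64 × sin 50° = 4.320 m/s.
The current is parallel to the bank, so it does not affect the crossing time.
Time = 368 / 4.320 = 85.176 s.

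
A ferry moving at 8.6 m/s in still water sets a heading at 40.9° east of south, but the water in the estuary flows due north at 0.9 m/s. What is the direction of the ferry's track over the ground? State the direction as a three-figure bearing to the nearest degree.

135°

Taking east as x and north as y: velocity relative to the water = (5.631, -6.500) m/s; the water relative to ground = (0.000, 0.900) m/s.
Velocity relative to ground = (5.631, -6.500) + (0.000, 0.900) = (5.631, -5.600) m/s.
Bearing = atan2(5.63, -5.60) = 134.84° clockwise from north.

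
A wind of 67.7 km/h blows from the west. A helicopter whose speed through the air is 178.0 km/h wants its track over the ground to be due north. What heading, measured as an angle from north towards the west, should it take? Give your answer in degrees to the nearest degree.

The wind pushes perpendicular to the desired track; the heading must have a component into the wind equal to 67.7 km/h: 178.0 sin θ = 67.7.
sin θ = 0.3803, so θ = 22.355°.

22°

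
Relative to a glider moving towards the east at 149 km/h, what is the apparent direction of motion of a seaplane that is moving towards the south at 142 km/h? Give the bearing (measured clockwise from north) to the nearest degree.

226°

Taking east as x and north as y: seaplane velocity = (0.000, -142.000) km/h; glider velocity = (149.000, 0.000) km/h.
Velocity of seaplane relative to glider = (0.000, -142.000) − (149.000, 0.000) = (-149.000, -142.000) km/h.
Bearing = atan2(-149.00, -142.00) = 226.38° clockwise from north.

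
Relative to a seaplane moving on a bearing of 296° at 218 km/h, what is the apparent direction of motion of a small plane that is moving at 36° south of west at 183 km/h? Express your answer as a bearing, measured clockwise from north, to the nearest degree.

167°

Taking east as x and north as y: small plane velocity = (-148.050, -107.565) km/h; seaplane velocity = (-195.937, 95.565) km/h.
Velocity of small plane relative to seaplane = (-148.050, -107.565) − (-195.937, 95.565) = (47.887, -203.130) km/h.
Bearing = atan2(47.89, -203.13) = 166.73° clockwise from north.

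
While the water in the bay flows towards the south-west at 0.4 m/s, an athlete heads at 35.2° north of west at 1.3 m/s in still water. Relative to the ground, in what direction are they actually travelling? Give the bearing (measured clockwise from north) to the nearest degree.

289°

Taking east as x and north as y: velocity relative to the water = (-1.062, 0.749) m/s; the water relative to ground = (-0.283, -0.283) m/s.
Velocity relative to ground = (-1.062, 0.749) + (-0.283, -0.283) = (-1.345, 0.467) m/s.
Bearing = atan2(-1.35, 0.47) = 289.13° clockwise from north.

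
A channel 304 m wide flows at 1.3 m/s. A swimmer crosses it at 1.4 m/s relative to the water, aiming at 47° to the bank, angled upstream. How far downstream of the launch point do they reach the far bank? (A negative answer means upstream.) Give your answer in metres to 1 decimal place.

102.5 m

Perpendicular speed = 1.024 m/s; crossing time = 304 / 1.024 = 296.905 s.
Net downstream speed = 0.345 m/s.
Drift = 0.345 × 296.905 = 102.492 m (downstream).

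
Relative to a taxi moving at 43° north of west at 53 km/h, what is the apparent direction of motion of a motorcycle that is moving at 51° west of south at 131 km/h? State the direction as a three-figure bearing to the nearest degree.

Taking east as x and north as y: motorcycle velocity = (-101.806, -82.441) km/h; taxi velocity = (-38.762, 36.146) km/h.
Velocity of motorcycle relative to taxi = (-101.806, -82.441) − (-38.762, 36.146) = (-63.044, -118.587) km/h.
Bearing = atan2(-63.04, -118.59) = 208.00° clockwise from north.

208°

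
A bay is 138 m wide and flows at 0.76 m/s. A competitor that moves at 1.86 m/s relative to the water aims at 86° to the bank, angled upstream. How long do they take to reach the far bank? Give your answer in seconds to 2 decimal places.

74.37 s

The component of the competitor's velocity perpendicular to the bank is 1.86 × sin 86° = 1.855 m/s.
The flow acts along the bank and has no component across it.
Time = 138 / 1.855 = 74.375 s.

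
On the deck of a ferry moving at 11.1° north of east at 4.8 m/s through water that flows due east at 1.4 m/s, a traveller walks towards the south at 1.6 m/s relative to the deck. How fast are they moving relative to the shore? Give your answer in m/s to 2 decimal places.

In east/north components (m/s): traveller relative to ferry = (0.000, -1.600); ferry relative to water = (4.710, 0.924); water relative to ground = (1.400, 0.000).
Sum = (6.110, -0.676) m/s.
Speed = |(6.110, -0.676)| = 6.147 m/s.

6.15 m/s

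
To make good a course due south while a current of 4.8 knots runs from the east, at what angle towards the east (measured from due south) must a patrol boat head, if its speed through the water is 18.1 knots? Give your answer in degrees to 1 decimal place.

15.4°

The current pushes perpendicular to the desired track; the heading must have a component into the current equal to 4.8 knots: 18.1 sin θ = 4.8.
sin θ = 0.2652, so θ = 15.378°.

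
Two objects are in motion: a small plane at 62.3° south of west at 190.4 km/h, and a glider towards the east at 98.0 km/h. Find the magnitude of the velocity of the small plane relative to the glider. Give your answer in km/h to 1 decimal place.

Taking east as x and north as y: small plane velocity = (-88.506, -168.579) km/h; glider velocity = (98.000, 0.000) km/h.
Velocity of small plane relative to glider = (-88.506, -168.579) − (98.000, 0.000) = (-186.506, -168.579) km/h.
Magnitude = |(-186.506, -168.579)| = 251.403 km/h.

251.4 km/h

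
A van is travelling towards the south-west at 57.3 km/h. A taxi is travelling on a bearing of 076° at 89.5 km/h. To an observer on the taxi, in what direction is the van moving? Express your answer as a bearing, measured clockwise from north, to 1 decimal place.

244.0°

Taking east as x and north as y: van velocity = (-40.517, -40.517) km/h; taxi velocity = (86.841, 21.652) km/h.
Velocity of van relative to taxi = (-40.517, -40.517) − (86.841, 21.652) = (-127.359, -62.169) km/h.
Bearing = atan2(-127.36, -62.17) = 243.98° clockwise from north.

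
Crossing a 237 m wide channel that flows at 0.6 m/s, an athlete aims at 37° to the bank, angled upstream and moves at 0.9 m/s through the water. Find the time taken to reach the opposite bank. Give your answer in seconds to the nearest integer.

438 s

The component of the athlete's velocity perpendicular to the bank is 0.9 × sin 37° = 0.542 m/s.
The current is parallel to the bank, so it does not affect the crossing time.
Time = 237 / 0.542 = 437.565 s.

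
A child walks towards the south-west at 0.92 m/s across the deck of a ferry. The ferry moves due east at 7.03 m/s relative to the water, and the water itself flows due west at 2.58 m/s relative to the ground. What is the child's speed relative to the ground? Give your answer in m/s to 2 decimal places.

In east/north components (m/s): child relative to ferry = (-0.651, -0.651); ferry relative to water = (7.030, 0.000); water relative to ground = (-2.580, 0.000).
Sum = (3.799, -0.651) m/s.
Speed = |(3.799, -0.651)| = 3.855 m/s.

3.85 m/s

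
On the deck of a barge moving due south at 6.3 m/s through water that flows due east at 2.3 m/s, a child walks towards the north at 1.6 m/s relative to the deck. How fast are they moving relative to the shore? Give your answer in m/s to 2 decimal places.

In east/north components (m/s): child relative to barge = (0.000, 1.600); barge relative to water = (0.000, -6.300); water relative to ground = (2.300, 0.000).
Sum = (2.300, -4.700) m/s.
Speed = |(2.300, -4.700)| = 5.233 m/s.

5.23 m/s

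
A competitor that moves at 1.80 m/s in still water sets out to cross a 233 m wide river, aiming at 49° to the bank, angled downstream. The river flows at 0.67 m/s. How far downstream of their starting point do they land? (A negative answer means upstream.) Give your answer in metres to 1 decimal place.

317.5 m

Perpendicular speed = 1.358 m/s; crossing time = 233 / 1.358 = 171.516 s.
Net downstream speed = 1.851 m/s.
Drift = 1.851 × 171.516 = 317.459 m (downstream).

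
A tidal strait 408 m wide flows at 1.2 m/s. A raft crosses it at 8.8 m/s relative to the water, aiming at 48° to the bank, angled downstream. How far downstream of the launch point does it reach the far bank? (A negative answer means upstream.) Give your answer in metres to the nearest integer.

442 m

Perpendicular speed = 6.540 m/s; crossing time = 408 / 6.540 = 62.388 s.
Net downstream speed = 7.088 m/s.
Drift = 7.088 × 62.388 = 442.231 m (downstream).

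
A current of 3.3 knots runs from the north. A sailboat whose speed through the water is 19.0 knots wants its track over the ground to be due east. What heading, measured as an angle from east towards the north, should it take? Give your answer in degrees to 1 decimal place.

The current pushes perpendicular to the desired track; the heading must have a component into the current equal to 3.3 knots: 19.0 sin θ = 3.3.
sin θ = 0.1737, so θ = 10.002°.

10.0°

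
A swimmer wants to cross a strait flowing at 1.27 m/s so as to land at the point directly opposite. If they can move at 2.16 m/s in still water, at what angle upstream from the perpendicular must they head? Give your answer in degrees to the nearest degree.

To cancel the current, the upstream component of the swimmer's velocity must equal the flow: 2.16 sin θ = 1.27.
sin θ = 1.27 / 2.16 = 0.5880.
θ = arcsin(0.5880) = 36.013°.

36°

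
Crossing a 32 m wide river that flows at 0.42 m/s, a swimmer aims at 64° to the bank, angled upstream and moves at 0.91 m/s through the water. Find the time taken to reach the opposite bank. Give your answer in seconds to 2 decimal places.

39.12 s

The component of the swimmer's velocity perpendicular to the bank is 0.91 × sin 64° = 0.818 m/s.
The flow acts along the bank and has no component across it.
Time = 32 / 0.818 = 39.124 s.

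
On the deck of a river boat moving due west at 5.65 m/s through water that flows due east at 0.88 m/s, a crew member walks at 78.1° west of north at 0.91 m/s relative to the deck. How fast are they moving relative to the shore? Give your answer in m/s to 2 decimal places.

5.66 m/s

In east/north components (m/s): crew member relative to river boat = (-0.890, 0.188); river boat relative to water = (-5.650, 0.000); water relative to ground = (0.880, 0.000).
Sum = (-5.660, 0.188) m/s.
Speed = |(-5.660, 0.188)| = 5.664 m/s.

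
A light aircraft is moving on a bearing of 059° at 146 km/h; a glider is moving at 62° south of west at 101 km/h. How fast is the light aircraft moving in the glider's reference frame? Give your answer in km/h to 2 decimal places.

Taking east as x and north as y: light aircraft velocity = (125.146, 75.196) km/h; glider velocity = (-47.417, -89.178) km/h.
Velocity of light aircraft relative to glider = (125.146, 75.196) − (-47.417, -89.178) = (172.563, 164.373) km/h.
Magnitude = |(172.563, 164.373)| = 238.320 km/h.

238.32 km/h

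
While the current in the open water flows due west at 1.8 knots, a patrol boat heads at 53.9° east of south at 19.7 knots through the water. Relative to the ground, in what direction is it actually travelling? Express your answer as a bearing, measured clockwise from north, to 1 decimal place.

Taking east as x and north as y: velocity relative to the water = (15.917, -11.607) knots; the water relative to ground = (-1.800, 0.000) knots.
Velocity relative to ground = (15.917, -11.607) + (-1.800, 0.000) = (14.117, -11.607) knots.
Bearing = atan2(14.12, -11.61) = 129.43° clockwise from north.

129.4°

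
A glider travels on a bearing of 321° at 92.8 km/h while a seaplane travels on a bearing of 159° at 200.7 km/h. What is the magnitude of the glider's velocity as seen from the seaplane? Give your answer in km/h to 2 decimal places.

Taking east as x and north as y: glider velocity = (-58.401, 72.119) km/h; seaplane velocity = (71.924, -187.370) km/h.
Velocity of glider relative to seaplane = (-58.401, 72.119) − (71.924, -187.370) = (-130.325, 259.489) km/h.
Magnitude = |(-130.325, 259.489)| = 290.378 km/h.

290.38 km/h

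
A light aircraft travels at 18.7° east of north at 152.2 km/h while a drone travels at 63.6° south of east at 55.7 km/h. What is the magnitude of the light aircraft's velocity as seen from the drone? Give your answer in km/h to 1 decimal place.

195.5 km/h

Taking east as x and north as y: light aircraft velocity = (48.797, 144.165) km/h; drone velocity = (24.766, -49.891) km/h.
Velocity of light aircraft relative to drone = (48.797, 144.165) − (24.766, -49.891) = (24.031, 194.057) km/h.
Magnitude = |(24.031, 194.057)| = 195.539 km/h.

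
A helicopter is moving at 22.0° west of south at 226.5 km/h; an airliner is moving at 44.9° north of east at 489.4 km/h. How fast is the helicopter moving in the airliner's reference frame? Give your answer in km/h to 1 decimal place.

703.4 km/h

Taking east as x and north as y: helicopter velocity = (-84.848, -210.007) km/h; airliner velocity = (346.662, 345.454) km/h.
Velocity of helicopter relative to airliner = (-84.848, -210.007) − (346.662, 345.454) = (-431.510, -555.461) km/h.
Magnitude = |(-431.510, -555.461)| = 703.376 km/h.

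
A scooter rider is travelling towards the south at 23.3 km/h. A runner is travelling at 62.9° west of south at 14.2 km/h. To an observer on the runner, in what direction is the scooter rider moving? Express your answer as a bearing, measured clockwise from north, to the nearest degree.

Taking east as x and north as y: scooter rider velocity = (0.000, -23.300) km/h; runner velocity = (-12.641, -6.469) km/h.
Velocity of scooter rider relative to runner = (0.000, -23.300) − (-12.641, -6.469) = (12.641, -16.831) km/h.
Bearing = atan2(12.64, -16.83) = 143.09° clockwise from north.

143°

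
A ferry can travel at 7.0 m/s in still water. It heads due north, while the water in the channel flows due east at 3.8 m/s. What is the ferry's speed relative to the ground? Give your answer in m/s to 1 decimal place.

Taking east as x and north as y: velocity relative to the water = (0.000, 7.000) m/s; the water relative to ground = (3.800, 0.000) m/s.
Velocity relative to ground = (0.000, 7.000) + (3.800, 0.000) = (3.800, 7.000) m/s.
Speed = |(3.800, 7.000)| = 7.965 m/s.

8.0 m/s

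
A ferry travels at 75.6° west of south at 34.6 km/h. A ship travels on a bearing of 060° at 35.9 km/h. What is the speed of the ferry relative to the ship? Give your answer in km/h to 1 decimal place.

Taking east as x and north as y: ferry velocity = (-33.513, -8.605) km/h; ship velocity = (31.090, 17.950) km/h.
Velocity of ferry relative to ship = (-33.513, -8.605) − (31.090, 17.950) = (-64.603, -26.555) km/h.
Magnitude = |(-64.603, -26.555)| = 69.848 km/h.

69.8 km/h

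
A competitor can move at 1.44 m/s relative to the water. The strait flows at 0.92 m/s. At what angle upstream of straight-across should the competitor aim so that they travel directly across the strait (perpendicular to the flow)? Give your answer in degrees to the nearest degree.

To cancel the current, the upstream component of the competitor's velocity must equal the flow: 1.44 sin θ = 0.92.
sin θ = 0.92 / 1.44 = 0.6389.
θ = arcsin(0.6389) = 39.709°.

40°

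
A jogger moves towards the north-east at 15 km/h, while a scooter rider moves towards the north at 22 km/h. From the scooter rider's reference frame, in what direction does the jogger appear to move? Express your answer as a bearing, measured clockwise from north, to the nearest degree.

137°

Taking east as x and north as y: jogger velocity = (10.607, 10.607) km/h; scooter rider velocity = (0.000, 22.000) km/h.
Velocity of jogger relative to scooter rider = (10.607, 10.607) − (0.000, 22.000) = (10.607, -11.393) km/h.
Bearing = atan2(10.61, -11.39) = 137.05° clockwise from north.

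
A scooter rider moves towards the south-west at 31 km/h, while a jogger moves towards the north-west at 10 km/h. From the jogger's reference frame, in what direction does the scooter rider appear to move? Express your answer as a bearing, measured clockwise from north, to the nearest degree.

207°

Taking east as x and north as y: scooter rider velocity = (-21.920, -21.920) km/h; jogger velocity = (-7.071, 7.071) km/h.
Velocity of scooter rider relative to jogger = (-21.920, -21.920) − (-7.071, 7.071) = (-14.849, -28.991) km/h.
Bearing = atan2(-14.85, -28.99) = 207.12° clockwise from north.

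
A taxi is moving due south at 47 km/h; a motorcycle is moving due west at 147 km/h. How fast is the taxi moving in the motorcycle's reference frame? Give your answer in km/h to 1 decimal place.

154.3 km/h

Taking east as x and north as y: taxi velocity = (0.000, -47.000) km/h; motorcycle velocity = (-147.000, 0.000) km/h.
Velocity of taxi relative to motorcycle = (0.000, -47.000) − (-147.000, 0.000) = (147.000, -47.000) km/h.
Magnitude = |(147.000, -47.000)| = 154.331 km/h.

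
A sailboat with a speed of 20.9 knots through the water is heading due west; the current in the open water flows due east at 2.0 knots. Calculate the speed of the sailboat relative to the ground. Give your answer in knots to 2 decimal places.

Taking east as x and north as y: velocity relative to the water = (-20.900, 0.000) knots; the water relative to ground = (2.000, 0.000) knots.
Velocity relative to ground = (-20.900, 0.000) + (2.000, 0.000) = (-18.900, 0.000) knots.
Speed = |(-18.900, 0.000)| = 18.900 knots.

18.90 knots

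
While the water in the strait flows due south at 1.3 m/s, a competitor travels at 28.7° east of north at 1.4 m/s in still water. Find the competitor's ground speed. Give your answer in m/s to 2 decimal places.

Taking east as x and north as y: velocity relative to the water = (0.672, 1.228) m/s; the water relative to ground = (0.000, -1.300) m/s.
Velocity relative to ground = (0.672, 1.228) + (0.000, -1.300) = (0.672, -0.072) m/s.
Speed = |(0.672, -0.072)| = 0.676 m/s.

0.68 m/s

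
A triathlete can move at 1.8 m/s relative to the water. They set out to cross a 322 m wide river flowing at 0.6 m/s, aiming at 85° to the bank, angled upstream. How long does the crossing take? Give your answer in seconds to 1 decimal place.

179.6 s

The component of the triathlete's velocity perpendicular to the bank is 1.8 × sin 85° = 1.793 m/s.
Only the cross-stream component determines the crossing time; the current contributes nothing perpendicular to the bank.
Time = 322 / 1.793 = 179.572 s.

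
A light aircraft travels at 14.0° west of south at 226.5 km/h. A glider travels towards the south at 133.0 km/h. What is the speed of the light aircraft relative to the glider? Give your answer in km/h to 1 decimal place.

102.6 km/h

Taking east as x and north as y: light aircraft velocity = (-54.795, -219.772) km/h; glider velocity = (0.000, -133.000) km/h.
Velocity of light aircraft relative to glider = (-54.795, -219.772) − (0.000, -133.000) = (-54.795, -86.772) km/h.
Magnitude = |(-54.795, -86.772)| = 102.625 km/h.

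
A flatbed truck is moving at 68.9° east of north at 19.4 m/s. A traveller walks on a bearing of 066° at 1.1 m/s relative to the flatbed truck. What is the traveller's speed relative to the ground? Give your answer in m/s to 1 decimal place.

20.5 m/s

Taking east as x and north as y: flatbed truck velocity = (18.099, 6.984) m/s; traveller velocity relative to flatbed truck = (1.005, 0.447) m/s.
Velocity relative to ground = (18.099, 6.984) + (1.005, 0.447) = (19.104, 7.431) m/s.
Speed = |(19.104, 7.431)| = 20.499 m/s.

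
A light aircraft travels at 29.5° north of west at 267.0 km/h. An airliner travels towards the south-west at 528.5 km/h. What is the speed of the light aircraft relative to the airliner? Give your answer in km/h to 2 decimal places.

Taking east as x and north as y: light aircraft velocity = (-232.385, 131.477) km/h; airliner velocity = (-373.706, -373.706) km/h.
Velocity of light aircraft relative to airliner = (-232.385, 131.477) − (-373.706, -373.706) = (141.321, 505.183) km/h.
Magnitude = |(141.321, 505.183)| = 524.577 km/h.

524.58 km/h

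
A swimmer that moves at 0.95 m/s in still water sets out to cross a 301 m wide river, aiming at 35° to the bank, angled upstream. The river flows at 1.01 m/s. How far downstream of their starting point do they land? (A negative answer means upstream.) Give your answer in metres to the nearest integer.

128 m

Perpendicular speed = 0.545 m/s; crossing time = 301 / 0.545 = 552.397 s.
Net downstream speed = 0.232 m/s.
Drift = 0.232 × 552.397 = 128.049 m (downstream).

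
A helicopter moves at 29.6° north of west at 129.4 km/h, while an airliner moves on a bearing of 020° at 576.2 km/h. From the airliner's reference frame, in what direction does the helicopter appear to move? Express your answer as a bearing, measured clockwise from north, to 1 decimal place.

Taking east as x and north as y: helicopter velocity = (-112.513, 63.916) km/h; airliner velocity = (197.072, 541.451) km/h.
Velocity of helicopter relative to airliner = (-112.513, 63.916) − (197.072, 541.451) = (-309.585, -477.535) km/h.
Bearing = atan2(-309.58, -477.53) = 212.96° clockwise from north.

213.0°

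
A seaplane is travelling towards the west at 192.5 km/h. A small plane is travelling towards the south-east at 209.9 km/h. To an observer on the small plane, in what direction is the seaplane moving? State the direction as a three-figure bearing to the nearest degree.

294°

Taking east as x and north as y: seaplane velocity = (-192.500, 0.000) km/h; small plane velocity = (148.422, -148.422) km/h.
Velocity of seaplane relative to small plane = (-192.500, 0.000) − (148.422, -148.422) = (-340.922, 148.422) km/h.
Bearing = atan2(-340.92, 148.42) = 293.53° clockwise from north.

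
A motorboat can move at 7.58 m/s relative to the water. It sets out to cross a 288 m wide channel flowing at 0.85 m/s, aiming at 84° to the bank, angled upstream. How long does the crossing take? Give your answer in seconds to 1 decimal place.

The component of the motorboat's velocity perpendicular to the bank is 7.58 × sin 84° = 7.538 m/s.
The flow acts along the bank and has no component across it.
Time = 288 / 7.538 = 38.204 s.

38.2 s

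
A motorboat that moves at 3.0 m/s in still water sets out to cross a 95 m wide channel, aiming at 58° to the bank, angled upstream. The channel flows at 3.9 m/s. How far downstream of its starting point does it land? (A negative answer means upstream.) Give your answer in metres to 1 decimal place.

86.3 m

Perpendicular speed = 2.544 m/s; crossing time = 95 / 2.544 = 37.341 s.
Net downstream speed = 2.310 m/s.
Drift = 2.310 × 37.341 = 86.266 m (downstream).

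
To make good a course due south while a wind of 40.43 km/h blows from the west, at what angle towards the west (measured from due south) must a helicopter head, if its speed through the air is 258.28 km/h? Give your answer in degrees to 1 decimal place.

9.0°

The wind pushes perpendicular to the desired track; the heading must have a component into the wind equal to 40.43 km/h: 258.28 sin θ = 40.43.
sin θ = 0.1565, so θ = 9.006°.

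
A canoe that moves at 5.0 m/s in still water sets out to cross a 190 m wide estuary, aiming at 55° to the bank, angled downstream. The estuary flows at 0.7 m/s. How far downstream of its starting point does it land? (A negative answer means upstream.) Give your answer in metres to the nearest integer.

166 m

Perpendicular speed = 4.096 m/s; crossing time = 190 / 4.096 = 46.389 s.
Net downstream speed = 3.568 m/s.
Drift = 3.568 × 46.389 = 165.512 m (downstream).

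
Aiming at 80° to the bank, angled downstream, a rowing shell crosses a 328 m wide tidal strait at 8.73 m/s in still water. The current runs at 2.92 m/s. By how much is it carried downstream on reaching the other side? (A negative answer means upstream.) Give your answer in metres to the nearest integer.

Perpendicular speed = 8.597 m/s; crossing time = 328 / 8.597 = 38.151 s.
Net downstream speed = 4.436 m/s.
Drift = 4.436 × 38.151 = 169.237 m (downstream).

169 m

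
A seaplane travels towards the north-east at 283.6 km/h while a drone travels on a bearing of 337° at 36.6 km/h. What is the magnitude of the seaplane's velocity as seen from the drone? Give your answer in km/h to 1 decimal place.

272.0 km/h

Taking east as x and north as y: seaplane velocity = (200.535, 200.535) km/h; drone velocity = (-14.301, 33.690) km/h.
Velocity of seaplane relative to drone = (200.535, 200.535) − (-14.301, 33.690) = (214.836, 166.845) km/h.
Magnitude = |(214.836, 166.845)| = 272.014 km/h.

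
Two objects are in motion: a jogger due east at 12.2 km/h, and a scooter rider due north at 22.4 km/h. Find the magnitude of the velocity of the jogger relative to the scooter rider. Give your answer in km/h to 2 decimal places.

Taking east as x and north as y: jogger velocity = (12.200, 0.000) km/h; scooter rider velocity = (0.000, 22.400) km/h.
Velocity of jogger relative to scooter rider = (12.200, 0.000) − (0.000, 22.400) = (12.200, -22.400) km/h.
Magnitude = |(12.200, -22.400)| = 25.507 km/h.

25.51 km/h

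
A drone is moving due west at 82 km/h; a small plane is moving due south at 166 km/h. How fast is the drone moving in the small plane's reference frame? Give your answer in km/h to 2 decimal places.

Taking east as x and north as y: drone velocity = (-82.000, 0.000) km/h; small plane velocity = (0.000, -166.000) km/h.
Velocity of drone relative to small plane = (-82.000, 0.000) − (0.000, -166.000) = (-82.000, 166.000) km/h.
Magnitude = |(-82.000, 166.000)| = 185.149 km/h.

185.15 km/h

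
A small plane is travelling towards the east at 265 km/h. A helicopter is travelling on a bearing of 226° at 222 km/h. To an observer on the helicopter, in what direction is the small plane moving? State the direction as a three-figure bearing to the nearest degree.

Taking east as x and north as y: small plane velocity = (265.000, 0.000) km/h; helicopter velocity = (-159.693, -154.214) km/h.
Velocity of small plane relative to helicopter = (265.000, 0.000) − (-159.693, -154.214) = (424.693, 154.214) km/h.
Bearing = atan2(424.69, 154.21) = 70.04° clockwise from north.

070°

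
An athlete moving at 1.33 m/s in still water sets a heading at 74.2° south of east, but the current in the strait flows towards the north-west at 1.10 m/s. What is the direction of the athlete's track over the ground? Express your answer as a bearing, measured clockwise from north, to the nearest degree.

Taking east as x and north as y: velocity relative to the water = (0.362, -1.280) m/s; the water relative to ground = (-0.778, 0.778) m/s.
Velocity relative to ground = (0.362, -1.280) + (-0.778, 0.778) = (-0.416, -0.502) m/s.
Bearing = atan2(-0.42, -0.50) = 219.63° clockwise from north.

220°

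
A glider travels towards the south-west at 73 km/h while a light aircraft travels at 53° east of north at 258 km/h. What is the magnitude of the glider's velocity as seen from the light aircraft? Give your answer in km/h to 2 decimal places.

Taking east as x and north as y: glider velocity = (-51.619, -51.619) km/h; light aircraft velocity = (206.048, 155.268) km/h.
Velocity of glider relative to light aircraft = (-51.619, -51.619) − (206.048, 155.268) = (-257.667, -206.887) km/h.
Magnitude = |(-257.667, -206.887)| = 330.446 km/h.

330.45 km/h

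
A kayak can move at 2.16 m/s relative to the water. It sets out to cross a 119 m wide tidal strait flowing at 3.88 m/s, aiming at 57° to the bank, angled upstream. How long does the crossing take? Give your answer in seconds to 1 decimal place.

65.7 s

The component of the kayak's velocity perpendicular to the bank is 2.16 × sin 57° = 1.812 m/s.
Only the cross-stream component determines the crossing time; the current contributes nothing perpendicular to the bank.
Time = 119 / 1.812 = 65.690 s.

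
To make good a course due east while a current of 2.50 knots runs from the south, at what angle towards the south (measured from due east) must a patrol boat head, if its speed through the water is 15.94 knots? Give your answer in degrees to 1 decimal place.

9.0°

The current pushes perpendicular to the desired track; the heading must have a component into the current equal to 2.50 knots: 15.94 sin θ = 2.50.
sin θ = 0.1568, so θ = 9.023°.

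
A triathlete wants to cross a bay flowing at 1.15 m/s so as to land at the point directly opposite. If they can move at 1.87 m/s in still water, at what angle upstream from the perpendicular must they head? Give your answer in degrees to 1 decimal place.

37.9°

To cancel the current, the upstream component of the triathlete's velocity must equal the flow: 1.87 sin θ = 1.15.
sin θ = 1.15 / 1.87 = 0.6150.
θ = arcsin(0.6150) = 37.950°.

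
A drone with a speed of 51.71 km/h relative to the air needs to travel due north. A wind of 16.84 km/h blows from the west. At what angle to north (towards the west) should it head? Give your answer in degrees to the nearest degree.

19°

The wind pushes perpendicular to the desired track; the heading must have a component into the wind equal to 16.84 km/h: 51.71 sin θ = 16.84.
sin θ = 0.3257, so θ = 19.006°.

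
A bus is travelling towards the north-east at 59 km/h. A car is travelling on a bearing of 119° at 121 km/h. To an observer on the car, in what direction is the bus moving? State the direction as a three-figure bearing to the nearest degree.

Taking east as x and north as y: bus velocity = (41.719, 41.719) km/h; car velocity = (105.829, -58.662) km/h.
Velocity of bus relative to car = (41.719, 41.719) − (105.829, -58.662) = (-64.110, 100.381) km/h.
Bearing = atan2(-64.11, 100.38) = 327.44° clockwise from north.

327°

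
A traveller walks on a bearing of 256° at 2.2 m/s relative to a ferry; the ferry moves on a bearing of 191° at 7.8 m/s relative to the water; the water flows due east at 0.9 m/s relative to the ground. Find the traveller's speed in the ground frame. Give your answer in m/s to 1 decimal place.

8.6 m/s

In east/north components (m/s): traveller relative to ferry = (-2.135, -0.532); ferry relative to water = (-1.488, -7.657); water relative to ground = (0.900, 0.000).
Sum = (-2.723, -8.189) m/s.
Speed = |(-2.723, -8.189)| = 8.630 m/s.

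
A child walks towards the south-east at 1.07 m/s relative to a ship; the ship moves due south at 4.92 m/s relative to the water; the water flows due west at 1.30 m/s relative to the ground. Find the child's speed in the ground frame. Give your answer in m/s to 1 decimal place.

5.7 m/s

In east/north components (m/s): child relative to ship = (0.757, -0.757); ship relative to water = (0.000, -4.920); water relative to ground = (-1.300, 0.000).
Sum = (-0.543, -5.677) m/s.
Speed = |(-0.543, -5.677)| = 5.703 m/s.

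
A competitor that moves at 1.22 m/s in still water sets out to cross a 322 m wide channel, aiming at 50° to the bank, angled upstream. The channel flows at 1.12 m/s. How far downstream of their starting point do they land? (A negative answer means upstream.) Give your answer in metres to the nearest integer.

116 m

Perpendicular speed = 0.935 m/s; crossing time = 322 / 0.935 = 344.542 s.
Net downstream speed = 0.336 m/s.
Drift = 0.336 × 344.542 = 115.697 m (downstream).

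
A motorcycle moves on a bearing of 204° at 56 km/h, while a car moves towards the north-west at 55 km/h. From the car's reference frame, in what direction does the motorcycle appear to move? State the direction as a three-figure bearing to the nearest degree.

Taking east as x and north as y: motorcycle velocity = (-22.777, -51.159) km/h; car velocity = (-38.891, 38.891) km/h.
Velocity of motorcycle relative to car = (-22.777, -51.159) − (-38.891, 38.891) = (16.114, -90.049) km/h.
Bearing = atan2(16.11, -90.05) = 169.85° clockwise from north.

170°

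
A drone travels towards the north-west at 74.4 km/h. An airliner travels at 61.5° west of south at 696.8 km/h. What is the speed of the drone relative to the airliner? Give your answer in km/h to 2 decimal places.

Taking east as x and north as y: drone velocity = (-52.609, 52.609) km/h; airliner velocity = (-612.360, -332.484) km/h.
Velocity of drone relative to airliner = (-52.609, 52.609) − (-612.360, -332.484) = (559.751, 385.093) km/h.
Magnitude = |(559.751, 385.093)| = 679.425 km/h.

679.42 km/h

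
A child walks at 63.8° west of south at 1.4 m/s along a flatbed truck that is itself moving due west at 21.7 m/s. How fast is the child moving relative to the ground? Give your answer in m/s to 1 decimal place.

Taking east as x and north as y: flatbed truck velocity = (-21.700, 0.000) m/s; child velocity relative to flatbed truck = (-1.256, -0.618) m/s.
Velocity relative to ground = (-21.700, 0.000) + (-1.256, -0.618) = (-22.956, -0.618) m/s.
Speed = |(-22.956, -0.618)| = 22.964 m/s.

23.0 m/s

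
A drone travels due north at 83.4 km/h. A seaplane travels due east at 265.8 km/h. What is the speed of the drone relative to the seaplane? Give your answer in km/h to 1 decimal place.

278.6 km/h

Taking east as x and north as y: drone velocity = (0.000, 83.400) km/h; seaplane velocity = (265.800, 0.000) km/h.
Velocity of drone relative to seaplane = (0.000, 83.400) − (265.800, 0.000) = (-265.800, 83.400) km/h.
Magnitude = |(-265.800, 83.400)| = 278.577 km/h.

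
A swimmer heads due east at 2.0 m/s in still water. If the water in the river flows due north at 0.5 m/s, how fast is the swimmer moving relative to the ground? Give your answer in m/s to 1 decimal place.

Taking east as x and north as y: velocity relative to the water = (2.000, 0.000) m/s; the water relative to ground = (0.000, 0.500) m/s.
Velocity relative to ground = (2.000, 0.000) + (0.000, 0.500) = (2.000, 0.500) m/s.
Speed = |(2.000, 0.500)| = 2.062 m/s.

2.1 m/s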